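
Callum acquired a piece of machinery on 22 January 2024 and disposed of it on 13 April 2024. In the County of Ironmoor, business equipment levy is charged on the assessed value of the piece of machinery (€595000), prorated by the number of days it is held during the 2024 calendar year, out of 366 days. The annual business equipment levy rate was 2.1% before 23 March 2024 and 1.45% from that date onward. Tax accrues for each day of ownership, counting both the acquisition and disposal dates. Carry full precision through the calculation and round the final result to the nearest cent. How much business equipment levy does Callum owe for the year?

22 January – 22 March 2024: 61 days at 2.1% → €595000 × 2.1% × 61/366 = €2082.5000
23 March – 13 April 2024: 22 days at 1.45% → €595000 × 1.45% × 22/366 = €518.5929
Total = €2601.0929

€2601.09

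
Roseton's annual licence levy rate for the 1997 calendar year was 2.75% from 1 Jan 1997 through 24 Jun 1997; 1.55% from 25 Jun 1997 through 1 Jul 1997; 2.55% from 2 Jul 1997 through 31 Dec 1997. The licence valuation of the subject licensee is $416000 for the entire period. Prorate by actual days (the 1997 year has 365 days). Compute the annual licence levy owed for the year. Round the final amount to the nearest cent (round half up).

1 Jan – 24 Jun 1997: 175 days at 2.75% → $416000 × 2.75% × 175/365 = $5484.9315
25 Jun – 1 Jul 1997: 7 days at 1.55% → $416000 × 1.55% × 7/365 = $123.6603
2 Jul – 31 Dec 1997: 183 days at 2.55% → $416000 × 2.55% × 183/365 = $5318.5315
Total = $10927.1233

$10927.12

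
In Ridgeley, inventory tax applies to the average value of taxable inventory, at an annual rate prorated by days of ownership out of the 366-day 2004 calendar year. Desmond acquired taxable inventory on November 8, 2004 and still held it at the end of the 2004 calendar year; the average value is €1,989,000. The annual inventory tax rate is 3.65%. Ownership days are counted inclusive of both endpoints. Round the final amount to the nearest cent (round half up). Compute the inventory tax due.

€10,711.25

Days held (November 8 – December 31, 2004): 54 out of 366
Tax = €1,989,000 × 3.65% × 54/366 = €10,711.2541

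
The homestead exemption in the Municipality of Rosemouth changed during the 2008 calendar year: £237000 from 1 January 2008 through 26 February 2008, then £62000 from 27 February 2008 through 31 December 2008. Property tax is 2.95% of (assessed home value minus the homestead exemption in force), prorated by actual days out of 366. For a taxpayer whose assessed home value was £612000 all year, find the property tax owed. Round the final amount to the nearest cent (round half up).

1 January – 26 February 2008: 57 days, exemption £237000 → (£612000 − £237000) × 2.95% × 57/366 = £1722.8484
27 February – 31 December 2008: 309 days, exemption £62000 → (£612000 − £62000) × 2.95% × 309/366 = £13698.1557
Total = £15421.0041

£15421.00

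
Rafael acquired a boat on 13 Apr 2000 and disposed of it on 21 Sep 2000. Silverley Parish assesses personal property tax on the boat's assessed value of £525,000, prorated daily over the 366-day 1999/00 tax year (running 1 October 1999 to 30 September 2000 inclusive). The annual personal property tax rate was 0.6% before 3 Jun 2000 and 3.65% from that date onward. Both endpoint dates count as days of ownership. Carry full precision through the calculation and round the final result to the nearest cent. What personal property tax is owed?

£6,250.51

13 Apr – 2 Jun 2000: 51 days at 0.6% → £525,000 × 0.6% × 51/366 = £438.9344
3 Jun – 21 Sep 2000: 111 days at 3.65% → £525,000 × 3.65% × 111/366 = £5,811.5779
Total = £6,250.5123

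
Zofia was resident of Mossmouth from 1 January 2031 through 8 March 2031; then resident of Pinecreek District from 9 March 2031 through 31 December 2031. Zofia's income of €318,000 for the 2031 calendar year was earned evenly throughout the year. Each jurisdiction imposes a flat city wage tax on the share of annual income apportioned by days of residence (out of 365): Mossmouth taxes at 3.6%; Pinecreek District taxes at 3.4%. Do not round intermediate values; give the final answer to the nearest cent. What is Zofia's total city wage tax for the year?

€10,928.75

Mossmouth, 1 January – 8 March 2031: 67 days → €318,000 × 3.6% × 67/365 = €2,101.4137
Pinecreek District, 9 March – 31 December 2031: 298 days → €318,000 × 3.4% × 298/365 = €8,827.3315
Total = €10,928.7452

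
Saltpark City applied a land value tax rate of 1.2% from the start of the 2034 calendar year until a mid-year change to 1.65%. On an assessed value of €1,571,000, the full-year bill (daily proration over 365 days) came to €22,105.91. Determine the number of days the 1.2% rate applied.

197 days

Let d = days at the first rate; then 365 − d days at the second rate.
€1,571,000 × [1.2%·d + 1.65%·(365−d)] / 365 = €22,105.91
Solving gives d = 197, so the new rate took effect on July 17, 2034.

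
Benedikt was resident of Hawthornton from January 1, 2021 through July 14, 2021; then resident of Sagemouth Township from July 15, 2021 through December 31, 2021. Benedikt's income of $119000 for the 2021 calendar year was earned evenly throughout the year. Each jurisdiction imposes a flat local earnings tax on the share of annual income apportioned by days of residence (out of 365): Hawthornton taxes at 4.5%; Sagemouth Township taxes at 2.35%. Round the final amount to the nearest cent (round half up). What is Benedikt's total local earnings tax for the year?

Hawthornton, January 1 – July 14, 2021: 195 days → $119000 × 4.5% × 195/365 = $2860.8904
Sagemouth Township, July 15 – December 31, 2021: 170 days → $119000 × 2.35% × 170/365 = $1302.4795
Total = $4163.3699

$4163.37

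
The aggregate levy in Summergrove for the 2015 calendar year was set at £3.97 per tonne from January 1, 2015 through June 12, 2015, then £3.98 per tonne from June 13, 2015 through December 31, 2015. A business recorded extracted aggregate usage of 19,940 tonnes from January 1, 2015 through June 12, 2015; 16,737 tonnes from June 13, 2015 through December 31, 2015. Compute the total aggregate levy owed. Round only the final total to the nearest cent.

January 1 – June 12, 2015: 19,940 tonnes at £3.97/tonne → £79161.80
June 13 – December 31, 2015: 16,737 tonnes at £3.98/tonne → £66613.26

£145775.06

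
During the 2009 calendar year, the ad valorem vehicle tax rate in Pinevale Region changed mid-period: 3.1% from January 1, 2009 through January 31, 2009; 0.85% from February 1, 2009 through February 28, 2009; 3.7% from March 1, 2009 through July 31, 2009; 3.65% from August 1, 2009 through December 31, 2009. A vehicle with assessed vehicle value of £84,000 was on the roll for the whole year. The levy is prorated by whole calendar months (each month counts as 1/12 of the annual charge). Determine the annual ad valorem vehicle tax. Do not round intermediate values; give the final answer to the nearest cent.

January 1 – January 31, 2009: 1 month at 3.1% → £84,000 × 3.1% × 1/12 = £217.0000
February 1 – February 28, 2009: 1 month at 0.85% → £84,000 × 0.85% × 1/12 = £59.5000
March 1 – July 31, 2009: 5 months at 3.7% → £84,000 × 3.7% × 5/12 = £1,295.0000
August 1 – December 31, 2009: 5 months at 3.65% → £84,000 × 3.65% × 5/12 = £1,277.5000
Total = £2,849.0000

£2,849.00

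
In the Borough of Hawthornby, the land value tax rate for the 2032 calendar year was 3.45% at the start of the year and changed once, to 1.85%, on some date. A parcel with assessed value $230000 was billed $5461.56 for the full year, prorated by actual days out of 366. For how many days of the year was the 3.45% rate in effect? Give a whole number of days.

Let d = days at the first rate; then 366 − d days at the second rate.
$230000 × [3.45%·d + 1.85%·(366−d)] / 366 = $5461.56
Solving gives d = 120, so the new rate took effect on 30 April 2032.

120 days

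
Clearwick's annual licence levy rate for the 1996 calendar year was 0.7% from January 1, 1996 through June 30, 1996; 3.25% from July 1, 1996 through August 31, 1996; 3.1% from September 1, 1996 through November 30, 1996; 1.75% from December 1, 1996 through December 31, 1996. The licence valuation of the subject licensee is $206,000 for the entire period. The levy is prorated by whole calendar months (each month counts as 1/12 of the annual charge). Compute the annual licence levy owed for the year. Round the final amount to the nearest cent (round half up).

$3,733.75

January 1 – June 30, 1996: 6 months at 0.7% → $206,000 × 0.7% × 6/12 = $721.0000
July 1 – August 31, 1996: 2 months at 3.25% → $206,000 × 3.25% × 2/12 = $1,115.8333
September 1 – November 30, 1996: 3 months at 3.1% → $206,000 × 3.1% × 3/12 = $1,596.5000
December 1 – December 31, 1996: 1 month at 1.75% → $206,000 × 1.75% × 1/12 = $300.4167
Total = $3,733.7500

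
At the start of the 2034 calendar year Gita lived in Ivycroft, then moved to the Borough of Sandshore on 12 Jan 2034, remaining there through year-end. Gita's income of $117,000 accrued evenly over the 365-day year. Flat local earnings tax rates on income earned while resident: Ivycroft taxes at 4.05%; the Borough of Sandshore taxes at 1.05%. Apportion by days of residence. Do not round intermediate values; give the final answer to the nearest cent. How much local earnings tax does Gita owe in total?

Ivycroft, 1 Jan – 11 Jan 2034: 11 days → $117,000 × 4.05% × 11/365 = $142.8041
The Borough of Sandshore, 12 Jan – 31 Dec 2034: 354 days → $117,000 × 1.05% × 354/365 = $1,191.4767
Total = $1,334.2808

$1,334.28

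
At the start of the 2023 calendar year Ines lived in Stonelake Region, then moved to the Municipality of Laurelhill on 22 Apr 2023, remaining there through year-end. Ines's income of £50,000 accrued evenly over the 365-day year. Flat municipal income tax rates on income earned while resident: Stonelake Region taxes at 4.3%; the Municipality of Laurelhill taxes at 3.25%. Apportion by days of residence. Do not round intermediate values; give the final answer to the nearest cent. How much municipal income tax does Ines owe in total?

£1,784.66

Stonelake Region, 1 Jan – 21 Apr 2023: 111 days → £50,000 × 4.3% × 111/365 = £653.8356
The Municipality of Laurelhill, 22 Apr – 31 Dec 2023: 254 days → £50,000 × 3.25% × 254/365 = £1,130.8219
Total = £1,784.6575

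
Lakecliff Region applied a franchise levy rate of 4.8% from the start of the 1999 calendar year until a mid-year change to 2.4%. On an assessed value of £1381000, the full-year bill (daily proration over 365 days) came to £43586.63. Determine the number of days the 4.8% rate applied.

115 days

Let d = days at the first rate; then 365 − d days at the second rate.
£1381000 × [4.8%·d + 2.4%·(365−d)] / 365 = £43586.63
Solving gives d = 115, so the new rate took effect on 26 Apr 1999.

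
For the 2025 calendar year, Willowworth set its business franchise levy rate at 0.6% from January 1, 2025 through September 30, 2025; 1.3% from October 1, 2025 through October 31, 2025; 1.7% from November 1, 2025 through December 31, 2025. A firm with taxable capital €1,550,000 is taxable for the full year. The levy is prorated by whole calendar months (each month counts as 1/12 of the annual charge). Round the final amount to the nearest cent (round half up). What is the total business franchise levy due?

€13,045.83

January 1 – September 30, 2025: 9 months at 0.6% → €1,550,000 × 0.6% × 9/12 = €6,975.0000
October 1 – October 31, 2025: 1 month at 1.3% → €1,550,000 × 1.3% × 1/12 = €1,679.1667
November 1 – December 31, 2025: 2 months at 1.7% → €1,550,000 × 1.7% × 2/12 = €4,391.6667
Total = €13,045.8333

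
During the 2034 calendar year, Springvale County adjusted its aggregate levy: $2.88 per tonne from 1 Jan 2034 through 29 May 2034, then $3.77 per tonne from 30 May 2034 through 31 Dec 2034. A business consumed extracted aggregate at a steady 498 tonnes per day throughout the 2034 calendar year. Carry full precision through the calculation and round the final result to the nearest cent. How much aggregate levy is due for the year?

$619,233.12

1 Jan – 29 May 2034: 149 days × 498 tonnes/day = 74,202 tonnes at $2.88/tonne → $213,701.76
30 May – 31 Dec 2034: 216 days × 498 tonnes/day = 107,568 tonnes at $3.77/tonne → $405,531.36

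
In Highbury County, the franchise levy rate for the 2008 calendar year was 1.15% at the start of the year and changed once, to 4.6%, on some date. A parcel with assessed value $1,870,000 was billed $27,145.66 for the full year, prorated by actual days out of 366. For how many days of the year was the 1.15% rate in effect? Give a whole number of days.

Let d = days at the first rate; then 366 − d days at the second rate.
$1,870,000 × [1.15%·d + 4.6%·(366−d)] / 366 = $27,145.66
Solving gives d = 334, so the new rate took effect on November 30, 2008.

334 days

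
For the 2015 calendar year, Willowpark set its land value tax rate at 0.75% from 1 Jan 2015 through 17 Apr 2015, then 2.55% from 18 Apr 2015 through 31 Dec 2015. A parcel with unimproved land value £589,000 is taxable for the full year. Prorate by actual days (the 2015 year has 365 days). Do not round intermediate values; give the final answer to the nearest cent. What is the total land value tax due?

£11,911.52

1 Jan – 17 Apr 2015: 107 days at 0.75% → £589,000 × 0.75% × 107/365 = £1,294.9932
18 Apr – 31 Dec 2015: 258 days at 2.55% → £589,000 × 2.55% × 258/365 = £10,616.5233
Total = £11,911.5164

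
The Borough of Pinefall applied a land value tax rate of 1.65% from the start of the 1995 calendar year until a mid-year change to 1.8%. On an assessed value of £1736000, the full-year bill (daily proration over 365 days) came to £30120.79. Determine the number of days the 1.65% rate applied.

158 days

Let d = days at the first rate; then 365 − d days at the second rate.
£1736000 × [1.65%·d + 1.8%·(365−d)] / 365 = £30120.79
Solving gives d = 158, so the new rate took effect on 8 June 1995.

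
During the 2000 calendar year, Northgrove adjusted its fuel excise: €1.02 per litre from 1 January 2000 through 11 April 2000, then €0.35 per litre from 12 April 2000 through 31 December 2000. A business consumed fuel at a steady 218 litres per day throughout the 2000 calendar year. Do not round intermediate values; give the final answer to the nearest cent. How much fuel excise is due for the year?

€42,823.92

1 January – 11 April 2000: 102 days × 218 litres/day = 22,236 litres at €1.02/litre → €22,680.72
12 April – 31 December 2000: 264 days × 218 litres/day = 57,552 litres at €0.35/litre → €20,143.20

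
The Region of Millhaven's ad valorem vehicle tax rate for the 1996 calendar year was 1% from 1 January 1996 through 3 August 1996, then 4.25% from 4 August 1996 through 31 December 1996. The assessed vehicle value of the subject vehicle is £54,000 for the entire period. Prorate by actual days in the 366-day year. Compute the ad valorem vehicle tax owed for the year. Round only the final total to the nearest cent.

1 January – 3 August 1996: 216 days at 1% → £54,000 × 1% × 216/366 = £318.6885
4 August – 31 December 1996: 150 days at 4.25% → £54,000 × 4.25% × 150/366 = £940.5738
Total = £1,259.2623

£1,259.26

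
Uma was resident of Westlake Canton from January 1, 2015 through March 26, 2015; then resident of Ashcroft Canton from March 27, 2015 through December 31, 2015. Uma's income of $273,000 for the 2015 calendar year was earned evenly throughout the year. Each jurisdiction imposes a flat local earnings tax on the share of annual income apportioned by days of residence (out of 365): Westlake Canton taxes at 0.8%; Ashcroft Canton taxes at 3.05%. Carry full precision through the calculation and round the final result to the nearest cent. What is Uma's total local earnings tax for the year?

$6,896.05

Westlake Canton, January 1 – March 26, 2015: 85 days → $273,000 × 0.8% × 85/365 = $508.6027
Ashcroft Canton, March 27 – December 31, 2015: 280 days → $273,000 × 3.05% × 280/365 = $6,387.4521
Total = $6,896.0548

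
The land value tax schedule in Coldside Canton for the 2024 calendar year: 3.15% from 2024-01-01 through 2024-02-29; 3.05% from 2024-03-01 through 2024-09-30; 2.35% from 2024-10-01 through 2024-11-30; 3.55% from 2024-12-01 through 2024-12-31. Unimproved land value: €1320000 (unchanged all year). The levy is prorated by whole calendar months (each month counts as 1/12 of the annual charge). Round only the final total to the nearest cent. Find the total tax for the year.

2024-01-01 to 2024-02-29: 2 months at 3.15% → €1320000 × 3.15% × 2/12 = €6930.0000
2024-03-01 to 2024-09-30: 7 months at 3.05% → €1320000 × 3.05% × 7/12 = €23485.0000
2024-10-01 to 2024-11-30: 2 months at 2.35% → €1320000 × 2.35% × 2/12 = €5170.0000
2024-12-01 to 2024-12-31: 1 month at 3.55% → €1320000 × 3.55% × 1/12 = €3905.0000
Total = €39490.0000

€39490.00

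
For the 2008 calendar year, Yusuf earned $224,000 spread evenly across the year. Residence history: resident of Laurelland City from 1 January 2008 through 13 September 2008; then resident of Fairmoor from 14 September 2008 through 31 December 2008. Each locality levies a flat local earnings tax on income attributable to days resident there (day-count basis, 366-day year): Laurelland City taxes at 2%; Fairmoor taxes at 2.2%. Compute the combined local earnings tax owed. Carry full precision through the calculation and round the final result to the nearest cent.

Laurelland City, 1 January – 13 September 2008: 257 days → $224,000 × 2% × 257/366 = $3,145.7923
Fairmoor, 14 September – 31 December 2008: 109 days → $224,000 × 2.2% × 109/366 = $1,467.6284
Total = $4,613.4208

$4,613.42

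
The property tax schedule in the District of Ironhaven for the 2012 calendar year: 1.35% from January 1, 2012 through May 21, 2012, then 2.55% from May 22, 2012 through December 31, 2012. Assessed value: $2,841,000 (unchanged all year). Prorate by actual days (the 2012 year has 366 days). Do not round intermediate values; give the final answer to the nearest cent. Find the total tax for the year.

$59,218.55

January 1 – May 21, 2012: 142 days at 1.35% → $2,841,000 × 1.35% × 142/366 = $14,880.3197
May 22 – December 31, 2012: 224 days at 2.55% → $2,841,000 × 2.55% × 224/366 = $44,338.2295
Total = $59,218.5492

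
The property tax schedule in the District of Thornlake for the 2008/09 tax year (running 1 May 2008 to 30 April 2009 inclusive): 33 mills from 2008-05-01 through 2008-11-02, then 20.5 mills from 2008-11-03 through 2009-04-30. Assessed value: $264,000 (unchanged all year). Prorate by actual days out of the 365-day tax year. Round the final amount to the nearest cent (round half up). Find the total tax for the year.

$7,093.64

2008-05-01 to 2008-11-02: 186 days at 33 mills → $264,000 × 3.3% × 186/365 = $4,439.5397
2008-11-03 to 2009-04-30: 179 days at 20.5 mills → $264,000 × 2.05% × 179/365 = $2,654.1041
Total = $7,093.6438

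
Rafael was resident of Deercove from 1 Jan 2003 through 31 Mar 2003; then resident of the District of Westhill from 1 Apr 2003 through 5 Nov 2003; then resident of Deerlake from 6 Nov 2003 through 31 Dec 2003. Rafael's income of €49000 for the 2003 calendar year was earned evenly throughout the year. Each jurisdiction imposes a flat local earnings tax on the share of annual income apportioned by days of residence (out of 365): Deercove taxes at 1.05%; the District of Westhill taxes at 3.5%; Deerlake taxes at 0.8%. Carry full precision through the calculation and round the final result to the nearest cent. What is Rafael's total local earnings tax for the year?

Deercove, 1 Jan – 31 Mar 2003: 90 days → €49000 × 1.05% × 90/365 = €126.8630
The District of Westhill, 1 Apr – 5 Nov 2003: 219 days → €49000 × 3.5% × 219/365 = €1029.0000
Deerlake, 6 Nov – 31 Dec 2003: 56 days → €49000 × 0.8% × 56/365 = €60.1425
Total = €1216.0055

€1216.01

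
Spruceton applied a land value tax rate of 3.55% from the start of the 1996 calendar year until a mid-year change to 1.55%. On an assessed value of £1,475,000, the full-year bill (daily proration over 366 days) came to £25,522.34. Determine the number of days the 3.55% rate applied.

Let d = days at the first rate; then 366 − d days at the second rate.
£1,475,000 × [3.55%·d + 1.55%·(366−d)] / 366 = £25,522.34
Solving gives d = 33, so the new rate took effect on February 3, 1996.

33 days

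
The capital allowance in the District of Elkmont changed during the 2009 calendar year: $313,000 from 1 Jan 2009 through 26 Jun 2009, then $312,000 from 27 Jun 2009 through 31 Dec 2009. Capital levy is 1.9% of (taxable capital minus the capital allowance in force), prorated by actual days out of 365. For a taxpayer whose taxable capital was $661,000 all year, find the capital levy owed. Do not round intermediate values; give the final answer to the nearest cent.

1 Jan – 26 Jun 2009: 177 days, exemption $313,000 → ($661,000 − $313,000) × 1.9% × 177/365 = $3,206.3671
27 Jun – 31 Dec 2009: 188 days, exemption $312,000 → ($661,000 − $312,000) × 1.9% × 188/365 = $3,415.4192
Total = $6,621.7863

$6,621.79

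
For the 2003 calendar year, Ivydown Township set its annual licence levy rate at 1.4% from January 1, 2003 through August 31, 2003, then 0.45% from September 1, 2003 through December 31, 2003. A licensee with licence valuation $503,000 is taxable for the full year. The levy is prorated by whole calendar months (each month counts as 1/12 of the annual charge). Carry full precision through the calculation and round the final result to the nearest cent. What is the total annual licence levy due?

$5,449.17

January 1 – August 31, 2003: 8 months at 1.4% → $503,000 × 1.4% × 8/12 = $4,694.6667
September 1 – December 31, 2003: 4 months at 0.45% → $503,000 × 0.45% × 4/12 = $754.5000
Total = $5,449.1667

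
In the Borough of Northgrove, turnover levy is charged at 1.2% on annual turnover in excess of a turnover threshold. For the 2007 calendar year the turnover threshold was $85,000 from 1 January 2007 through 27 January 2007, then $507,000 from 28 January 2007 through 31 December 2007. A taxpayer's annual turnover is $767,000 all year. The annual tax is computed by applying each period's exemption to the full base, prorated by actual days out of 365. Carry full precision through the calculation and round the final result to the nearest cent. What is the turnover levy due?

$3,494.60

1 January – 27 January 2007: 27 days, exemption $85,000 → ($767,000 − $85,000) × 1.2% × 27/365 = $605.3918
28 January – 31 December 2007: 338 days, exemption $507,000 → ($767,000 − $507,000) × 1.2% × 338/365 = $2,889.2055
Total = $3,494.5973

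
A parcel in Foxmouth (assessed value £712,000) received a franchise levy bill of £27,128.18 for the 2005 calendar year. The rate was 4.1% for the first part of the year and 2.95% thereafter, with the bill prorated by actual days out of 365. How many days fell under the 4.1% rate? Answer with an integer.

273 days

Let d = days at the first rate; then 365 − d days at the second rate.
£712,000 × [4.1%·d + 2.95%·(365−d)] / 365 = £27,128.18
Solving gives d = 273, so the new rate took effect on 1 October 2005.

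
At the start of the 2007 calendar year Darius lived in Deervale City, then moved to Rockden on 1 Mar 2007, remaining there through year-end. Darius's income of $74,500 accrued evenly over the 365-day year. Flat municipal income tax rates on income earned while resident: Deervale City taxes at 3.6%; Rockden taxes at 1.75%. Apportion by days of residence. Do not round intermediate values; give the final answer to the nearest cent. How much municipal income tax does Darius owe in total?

Deervale City, 1 Jan – 28 Feb 2007: 59 days → $74,500 × 3.6% × 59/365 = $433.5288
Rockden, 1 Mar – 31 Dec 2007: 306 days → $74,500 × 1.75% × 306/365 = $1,093.0068
Total = $1,526.5356

$1,526.54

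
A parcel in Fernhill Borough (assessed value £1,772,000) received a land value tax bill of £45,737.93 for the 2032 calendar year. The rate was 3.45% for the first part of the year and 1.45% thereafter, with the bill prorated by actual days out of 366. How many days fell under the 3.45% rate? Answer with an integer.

Let d = days at the first rate; then 366 − d days at the second rate.
£1,772,000 × [3.45%·d + 1.45%·(366−d)] / 366 = £45,737.93
Solving gives d = 207, so the new rate took effect on 26 July 2032.

207 days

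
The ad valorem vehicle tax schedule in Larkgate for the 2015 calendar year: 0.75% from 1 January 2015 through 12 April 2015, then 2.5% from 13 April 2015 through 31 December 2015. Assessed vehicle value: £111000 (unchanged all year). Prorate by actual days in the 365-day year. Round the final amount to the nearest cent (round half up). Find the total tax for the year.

1 January – 12 April 2015: 102 days at 0.75% → £111000 × 0.75% × 102/365 = £232.6438
13 April – 31 December 2015: 263 days at 2.5% → £111000 × 2.5% × 263/365 = £1999.5205
Total = £2232.1644

£2232.16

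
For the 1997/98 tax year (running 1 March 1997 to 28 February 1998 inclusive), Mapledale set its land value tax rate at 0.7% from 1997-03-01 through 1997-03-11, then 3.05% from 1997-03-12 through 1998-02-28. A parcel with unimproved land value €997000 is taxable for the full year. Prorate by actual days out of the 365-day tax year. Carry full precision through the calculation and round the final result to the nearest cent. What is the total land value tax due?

1997-03-01 to 1997-03-11: 11 days at 0.7% → €997000 × 0.7% × 11/365 = €210.3260
1997-03-12 to 1998-02-28: 354 days at 3.05% → €997000 × 3.05% × 354/365 = €29492.0795
Total = €29702.4055

€29702.41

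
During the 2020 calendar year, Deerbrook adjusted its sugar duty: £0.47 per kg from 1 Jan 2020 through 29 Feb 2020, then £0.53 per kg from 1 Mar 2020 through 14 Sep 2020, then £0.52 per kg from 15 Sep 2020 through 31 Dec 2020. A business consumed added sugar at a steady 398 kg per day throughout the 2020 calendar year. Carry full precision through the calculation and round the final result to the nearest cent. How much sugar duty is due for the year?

£75341.40

1 Jan – 29 Feb 2020: 60 days × 398 kg/day = 23,880 kg at £0.47/kg → £11223.60
1 Mar – 14 Sep 2020: 198 days × 398 kg/day = 78,804 kg at £0.53/kg → £41766.12
15 Sep – 31 Dec 2020: 108 days × 398 kg/day = 42,984 kg at £0.52/kg → £22351.68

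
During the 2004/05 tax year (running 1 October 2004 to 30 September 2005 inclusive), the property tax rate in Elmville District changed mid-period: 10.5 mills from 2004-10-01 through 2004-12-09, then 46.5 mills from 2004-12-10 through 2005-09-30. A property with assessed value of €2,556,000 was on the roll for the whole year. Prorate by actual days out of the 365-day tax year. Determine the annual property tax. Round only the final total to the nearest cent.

€101,207.10

2004-10-01 to 2004-12-09: 70 days at 10.5 mills → €2,556,000 × 1.05% × 70/365 = €5,147.0137
2004-12-10 to 2005-09-30: 295 days at 46.5 mills → €2,556,000 × 4.65% × 295/365 = €96,060.0822
Total = €101,207.0959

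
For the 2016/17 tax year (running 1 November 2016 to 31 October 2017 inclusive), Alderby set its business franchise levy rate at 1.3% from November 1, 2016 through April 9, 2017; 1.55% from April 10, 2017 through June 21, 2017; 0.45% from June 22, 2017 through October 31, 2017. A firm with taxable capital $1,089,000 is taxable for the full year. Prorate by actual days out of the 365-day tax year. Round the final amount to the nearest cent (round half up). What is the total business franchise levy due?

$11,353.94

November 1, 2016 – April 9, 2017: 160 days at 1.3% → $1,089,000 × 1.3% × 160/365 = $6,205.8082
April 10 – June 21, 2017: 73 days at 1.55% → $1,089,000 × 1.55% × 73/365 = $3,375.9000
June 22 – October 31, 2017: 132 days at 0.45% → $1,089,000 × 0.45% × 132/365 = $1,772.2356
Total = $11,353.9438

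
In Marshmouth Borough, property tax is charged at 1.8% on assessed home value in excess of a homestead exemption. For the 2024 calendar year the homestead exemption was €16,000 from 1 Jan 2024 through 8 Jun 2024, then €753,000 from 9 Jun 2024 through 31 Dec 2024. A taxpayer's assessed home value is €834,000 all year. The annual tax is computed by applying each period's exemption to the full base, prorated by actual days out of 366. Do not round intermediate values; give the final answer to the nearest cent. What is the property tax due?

1 Jan – 8 Jun 2024: 160 days, exemption €16,000 → (€834,000 − €16,000) × 1.8% × 160/366 = €6,436.7213
9 Jun – 31 Dec 2024: 206 days, exemption €753,000 → (€834,000 − €753,000) × 1.8% × 206/366 = €820.6230
Total = €7,257.3443

€7,257.34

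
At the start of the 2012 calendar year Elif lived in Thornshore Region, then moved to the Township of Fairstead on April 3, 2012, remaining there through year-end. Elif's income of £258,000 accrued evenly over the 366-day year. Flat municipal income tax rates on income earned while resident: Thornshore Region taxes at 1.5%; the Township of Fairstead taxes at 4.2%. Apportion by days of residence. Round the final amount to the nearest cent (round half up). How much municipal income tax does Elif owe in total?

£9,065.95

Thornshore Region, January 1 – April 2, 2012: 93 days → £258,000 × 1.5% × 93/366 = £983.3607
The Township of Fairstead, April 3 – December 31, 2012: 273 days → £258,000 × 4.2% × 273/366 = £8,082.5902
Total = £9,065.9508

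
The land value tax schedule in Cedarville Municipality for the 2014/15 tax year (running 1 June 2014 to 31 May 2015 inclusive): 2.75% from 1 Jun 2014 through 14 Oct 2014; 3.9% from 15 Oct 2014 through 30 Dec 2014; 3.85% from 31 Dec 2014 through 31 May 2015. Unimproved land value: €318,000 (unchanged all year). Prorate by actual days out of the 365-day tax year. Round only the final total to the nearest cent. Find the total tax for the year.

€10,973.18

1 Jun – 14 Oct 2014: 136 days at 2.75% → €318,000 × 2.75% × 136/365 = €3,258.4110
15 Oct – 30 Dec 2014: 77 days at 3.9% → €318,000 × 3.9% × 77/365 = €2,616.3123
31 Dec 2014 – 31 May 2015: 152 days at 3.85% → €318,000 × 3.85% × 152/365 = €5,098.4548
Total = €10,973.1781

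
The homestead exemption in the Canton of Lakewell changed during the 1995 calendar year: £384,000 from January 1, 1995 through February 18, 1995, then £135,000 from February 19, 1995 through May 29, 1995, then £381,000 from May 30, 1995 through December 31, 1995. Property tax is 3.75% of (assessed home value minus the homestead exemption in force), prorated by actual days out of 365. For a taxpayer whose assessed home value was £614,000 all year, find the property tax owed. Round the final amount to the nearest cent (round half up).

£11,249.79

January 1 – February 18, 1995: 49 days, exemption £384,000 → (£614,000 − £384,000) × 3.75% × 49/365 = £1,157.8767
February 19 – May 29, 1995: 100 days, exemption £135,000 → (£614,000 − £135,000) × 3.75% × 100/365 = £4,921.2329
May 30 – December 31, 1995: 216 days, exemption £381,000 → (£614,000 − £381,000) × 3.75% × 216/365 = £5,170.6849
Total = £11,249.7945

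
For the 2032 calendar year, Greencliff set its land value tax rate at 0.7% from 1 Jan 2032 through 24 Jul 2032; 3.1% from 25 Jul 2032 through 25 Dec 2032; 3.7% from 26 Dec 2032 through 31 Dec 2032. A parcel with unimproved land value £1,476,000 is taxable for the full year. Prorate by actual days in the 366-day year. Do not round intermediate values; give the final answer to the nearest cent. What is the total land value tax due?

1 Jan – 24 Jul 2032: 206 days at 0.7% → £1,476,000 × 0.7% × 206/366 = £5,815.2787
25 Jul – 25 Dec 2032: 154 days at 3.1% → £1,476,000 × 3.1% × 154/366 = £19,252.5246
26 Dec – 31 Dec 2032: 6 days at 3.7% → £1,476,000 × 3.7% × 6/366 = £895.2787
Total = £25,963.0820

£25,963.08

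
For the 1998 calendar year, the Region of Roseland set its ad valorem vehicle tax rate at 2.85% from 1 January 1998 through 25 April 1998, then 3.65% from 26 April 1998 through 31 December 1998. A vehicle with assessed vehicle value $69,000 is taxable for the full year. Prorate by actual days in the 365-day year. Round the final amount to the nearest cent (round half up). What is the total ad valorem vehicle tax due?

$2,344.58

1 January – 25 April 1998: 115 days at 2.85% → $69,000 × 2.85% × 115/365 = $619.5822
26 April – 31 December 1998: 250 days at 3.65% → $69,000 × 3.65% × 250/365 = $1,725.0000
Total = $2,344.5822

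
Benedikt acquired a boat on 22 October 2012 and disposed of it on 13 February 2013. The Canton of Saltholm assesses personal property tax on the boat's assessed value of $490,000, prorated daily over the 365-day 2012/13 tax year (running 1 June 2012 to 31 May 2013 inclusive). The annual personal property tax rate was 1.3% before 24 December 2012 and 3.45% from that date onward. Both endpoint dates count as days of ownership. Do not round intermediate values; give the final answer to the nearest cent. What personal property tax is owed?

22 October – 23 December 2012: 63 days at 1.3% → $490,000 × 1.3% × 63/365 = $1,099.4795
24 December 2012 – 13 February 2013: 52 days at 3.45% → $490,000 × 3.45% × 52/365 = $2,408.3836
Total = $3,507.8630

$3,507.86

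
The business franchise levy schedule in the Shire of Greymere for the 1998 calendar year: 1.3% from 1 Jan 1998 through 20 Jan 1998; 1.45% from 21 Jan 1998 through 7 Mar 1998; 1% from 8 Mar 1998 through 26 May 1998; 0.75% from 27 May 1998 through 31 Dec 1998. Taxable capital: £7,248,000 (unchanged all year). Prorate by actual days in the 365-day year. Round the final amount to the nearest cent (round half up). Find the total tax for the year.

£66,909.96

1 Jan – 20 Jan 1998: 20 days at 1.3% → £7,248,000 × 1.3% × 20/365 = £5,162.9589
21 Jan – 7 Mar 1998: 46 days at 1.45% → £7,248,000 × 1.45% × 46/365 = £13,244.9753
8 Mar – 26 May 1998: 80 days at 1% → £7,248,000 × 1% × 80/365 = £15,886.0274
27 May – 31 Dec 1998: 219 days at 0.75% → £7,248,000 × 0.75% × 219/365 = £32,616.0000
Total = £66,909.9616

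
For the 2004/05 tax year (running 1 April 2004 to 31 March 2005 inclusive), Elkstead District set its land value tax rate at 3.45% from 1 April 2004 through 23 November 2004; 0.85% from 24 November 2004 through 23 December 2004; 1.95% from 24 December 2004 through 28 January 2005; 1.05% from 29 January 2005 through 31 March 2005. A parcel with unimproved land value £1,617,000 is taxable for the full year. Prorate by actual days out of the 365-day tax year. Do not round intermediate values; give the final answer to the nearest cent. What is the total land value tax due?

1 April – 23 November 2004: 237 days at 3.45% → £1,617,000 × 3.45% × 237/365 = £36,223.0151
24 November – 23 December 2004: 30 days at 0.85% → £1,617,000 × 0.85% × 30/365 = £1,129.6849
24 December 2004 – 28 January 2005: 36 days at 1.95% → £1,617,000 × 1.95% × 36/365 = £3,109.9562
29 January – 31 March 2005: 62 days at 1.05% → £1,617,000 × 1.05% × 62/365 = £2,884.0192
Total = £43,346.6753

£43,346.68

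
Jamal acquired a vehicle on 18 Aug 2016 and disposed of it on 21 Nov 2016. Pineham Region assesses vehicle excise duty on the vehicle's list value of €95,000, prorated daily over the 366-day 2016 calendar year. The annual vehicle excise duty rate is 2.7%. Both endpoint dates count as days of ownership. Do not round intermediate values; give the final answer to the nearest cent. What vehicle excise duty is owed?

Days held (18 Aug – 21 Nov 2016): 96 out of 366
Tax = €95,000 × 2.7% × 96/366 = €672.7869

€672.79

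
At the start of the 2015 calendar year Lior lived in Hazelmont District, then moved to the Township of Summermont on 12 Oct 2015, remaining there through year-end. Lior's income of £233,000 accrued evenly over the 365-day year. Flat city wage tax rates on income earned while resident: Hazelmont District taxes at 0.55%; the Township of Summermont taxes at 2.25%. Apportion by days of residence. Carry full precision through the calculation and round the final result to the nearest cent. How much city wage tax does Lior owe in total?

£2,160.52

Hazelmont District, 1 Jan – 11 Oct 2015: 284 days → £233,000 × 0.55% × 284/365 = £997.1123
The Township of Summermont, 12 Oct – 31 Dec 2015: 81 days → £233,000 × 2.25% × 81/365 = £1,163.4041
Total = £2,160.5164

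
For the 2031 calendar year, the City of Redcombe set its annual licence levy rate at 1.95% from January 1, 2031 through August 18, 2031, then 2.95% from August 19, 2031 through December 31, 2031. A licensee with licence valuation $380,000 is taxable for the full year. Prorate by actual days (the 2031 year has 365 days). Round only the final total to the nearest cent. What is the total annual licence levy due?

$8,815.48

January 1 – August 18, 2031: 230 days at 1.95% → $380,000 × 1.95% × 230/365 = $4,669.3151
August 19 – December 31, 2031: 135 days at 2.95% → $380,000 × 2.95% × 135/365 = $4,146.1644
Total = $8,815.4795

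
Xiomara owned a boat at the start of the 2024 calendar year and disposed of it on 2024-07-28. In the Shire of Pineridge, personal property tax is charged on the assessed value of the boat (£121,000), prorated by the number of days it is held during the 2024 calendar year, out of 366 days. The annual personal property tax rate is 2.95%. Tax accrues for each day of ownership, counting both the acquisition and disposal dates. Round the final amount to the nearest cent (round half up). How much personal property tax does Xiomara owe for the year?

£2,048.07

Days held (2024-01-01 to 2024-07-28): 210 out of 366
Tax = £121,000 × 2.95% × 210/366 = £2,048.0738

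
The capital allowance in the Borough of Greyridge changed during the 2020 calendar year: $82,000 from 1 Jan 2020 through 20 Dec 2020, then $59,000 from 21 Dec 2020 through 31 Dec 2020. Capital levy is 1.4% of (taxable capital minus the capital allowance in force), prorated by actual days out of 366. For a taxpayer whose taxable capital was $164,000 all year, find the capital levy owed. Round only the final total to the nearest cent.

1 Jan – 20 Dec 2020: 355 days, exemption $82,000 → ($164,000 − $82,000) × 1.4% × 355/366 = $1,113.4973
21 Dec – 31 Dec 2020: 11 days, exemption $59,000 → ($164,000 − $59,000) × 1.4% × 11/366 = $44.1803
Total = $1,157.6776

$1,157.68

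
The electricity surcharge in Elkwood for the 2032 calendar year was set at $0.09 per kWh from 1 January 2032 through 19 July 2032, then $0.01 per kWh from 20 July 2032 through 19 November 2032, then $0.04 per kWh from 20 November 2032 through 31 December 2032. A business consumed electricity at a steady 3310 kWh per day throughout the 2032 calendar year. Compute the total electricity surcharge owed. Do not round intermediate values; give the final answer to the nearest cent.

$69510.00

1 January – 19 July 2032: 201 days × 3310 kWh/day = 665,310 kWh at $0.09/kWh → $59877.90
20 July – 19 November 2032: 123 days × 3310 kWh/day = 407,130 kWh at $0.01/kWh → $4071.30
20 November – 31 December 2032: 42 days × 3310 kWh/day = 139,020 kWh at $0.04/kWh → $5560.80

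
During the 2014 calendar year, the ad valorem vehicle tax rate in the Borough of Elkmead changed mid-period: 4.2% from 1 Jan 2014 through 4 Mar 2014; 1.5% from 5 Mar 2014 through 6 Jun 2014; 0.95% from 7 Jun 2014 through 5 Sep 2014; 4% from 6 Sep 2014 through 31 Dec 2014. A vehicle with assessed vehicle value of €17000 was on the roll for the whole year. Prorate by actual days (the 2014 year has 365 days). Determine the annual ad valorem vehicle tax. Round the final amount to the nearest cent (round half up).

1 Jan – 4 Mar 2014: 63 days at 4.2% → €17000 × 4.2% × 63/365 = €123.2384
5 Mar – 6 Jun 2014: 94 days at 1.5% → €17000 × 1.5% × 94/365 = €65.6712
7 Jun – 5 Sep 2014: 91 days at 0.95% → €17000 × 0.95% × 91/365 = €40.2644
6 Sep – 31 Dec 2014: 117 days at 4% → €17000 × 4% × 117/365 = €217.9726
Total = €447.1466

€447.15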